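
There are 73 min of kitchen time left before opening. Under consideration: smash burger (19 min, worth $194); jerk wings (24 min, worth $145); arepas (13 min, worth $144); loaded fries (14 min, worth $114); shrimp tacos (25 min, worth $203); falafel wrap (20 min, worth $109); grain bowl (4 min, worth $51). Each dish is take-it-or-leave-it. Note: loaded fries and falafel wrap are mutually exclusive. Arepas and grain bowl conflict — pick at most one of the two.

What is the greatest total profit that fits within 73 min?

Best packing: smash burger + arepas + loaded fries + shrimp tacos — 71 min, 655 total.
Runner-up smash burger + jerk wings + arepas + loaded fries tops out at 597.

655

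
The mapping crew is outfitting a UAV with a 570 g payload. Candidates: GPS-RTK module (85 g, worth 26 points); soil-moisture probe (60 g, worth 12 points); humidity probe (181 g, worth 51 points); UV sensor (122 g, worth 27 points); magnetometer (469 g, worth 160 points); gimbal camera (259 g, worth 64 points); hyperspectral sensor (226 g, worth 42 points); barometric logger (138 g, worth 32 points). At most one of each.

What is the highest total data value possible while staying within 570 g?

186

Density check — magnetometer 0.34, GPS-RTK module 0.31, humidity probe 0.28 are the best per g.
The ratio ordering already packs tightly: GPS-RTK module + magnetometer, 554 g, 186.
That's the maximum — no swap from here does better than 186.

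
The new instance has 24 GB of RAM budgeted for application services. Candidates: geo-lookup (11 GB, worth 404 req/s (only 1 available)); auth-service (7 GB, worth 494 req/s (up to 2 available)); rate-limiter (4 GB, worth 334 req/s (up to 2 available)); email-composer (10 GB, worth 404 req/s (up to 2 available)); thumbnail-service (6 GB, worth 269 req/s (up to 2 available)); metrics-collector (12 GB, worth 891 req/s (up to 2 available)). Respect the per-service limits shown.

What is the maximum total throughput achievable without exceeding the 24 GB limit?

1782

A density-first pass picks 2×rate-limiter + metrics-collector — 1559 at 20 GB.
Dropping 2×rate-limiter frees 8 GB; slotting in metrics-collector (12 GB) lifts the total to 1782 at 24 GB.
No other feasible combination exceeds 1782.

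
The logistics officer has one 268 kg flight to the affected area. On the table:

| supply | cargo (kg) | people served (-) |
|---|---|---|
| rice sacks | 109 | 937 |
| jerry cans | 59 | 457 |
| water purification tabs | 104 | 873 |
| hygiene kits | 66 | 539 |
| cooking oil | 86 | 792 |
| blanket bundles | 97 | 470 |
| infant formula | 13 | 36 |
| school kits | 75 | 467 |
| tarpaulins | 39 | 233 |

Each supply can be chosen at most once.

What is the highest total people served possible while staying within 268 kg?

2268

Rice sacks + hygiene kits + cooking oil uses 261 of the 268 kg and totals 2268.
Nothing else within 268 kg beats 2268.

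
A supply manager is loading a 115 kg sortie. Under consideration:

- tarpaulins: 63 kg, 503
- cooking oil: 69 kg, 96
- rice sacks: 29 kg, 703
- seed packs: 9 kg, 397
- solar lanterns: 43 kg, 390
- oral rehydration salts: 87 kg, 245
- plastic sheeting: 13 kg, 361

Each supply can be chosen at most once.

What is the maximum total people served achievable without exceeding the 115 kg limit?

Ranking by ratio (people served/kg): seed packs 44.11, plastic sheeting 27.77, rice sacks 24.24.
The ratio heuristic lands on rice sacks + seed packs + solar lanterns + plastic sheeting (1851) but leaves 21 kg idle.
The 43 kg tied up in solar lanterns is better spent on tarpaulins — total rises to 1964 (114 kg).
That's the maximum — no swap from here does better than 1964.

1964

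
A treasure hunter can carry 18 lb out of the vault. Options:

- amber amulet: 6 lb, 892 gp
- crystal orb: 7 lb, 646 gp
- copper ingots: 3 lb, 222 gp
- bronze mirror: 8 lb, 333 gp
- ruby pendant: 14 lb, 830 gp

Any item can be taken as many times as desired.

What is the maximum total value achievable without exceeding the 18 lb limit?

Density check — amber amulet 148.67, crystal orb 92.29, copper ingots 74.00 are the best per lb.
The ratio ordering already packs tightly: 3×amber amulet, 18 lb, 2676.
Nothing else within 18 lb beats 2676.

2676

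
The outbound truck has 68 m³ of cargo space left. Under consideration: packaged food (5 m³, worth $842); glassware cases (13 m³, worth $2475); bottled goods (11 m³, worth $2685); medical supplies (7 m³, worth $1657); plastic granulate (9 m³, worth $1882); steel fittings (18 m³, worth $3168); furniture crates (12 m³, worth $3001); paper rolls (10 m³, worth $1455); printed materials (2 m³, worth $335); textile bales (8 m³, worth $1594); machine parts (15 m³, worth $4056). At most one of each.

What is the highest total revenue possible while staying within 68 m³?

15803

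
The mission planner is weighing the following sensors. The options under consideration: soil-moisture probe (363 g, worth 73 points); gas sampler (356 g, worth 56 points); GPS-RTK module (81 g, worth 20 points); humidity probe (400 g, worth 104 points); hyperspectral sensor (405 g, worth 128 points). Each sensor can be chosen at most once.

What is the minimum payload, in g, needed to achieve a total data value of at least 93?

Need the lightest bundle worth ≥ 93.
humidity probe reaches 104 using 400 g.
Any bundle with less than 400 g falls short of 93.

400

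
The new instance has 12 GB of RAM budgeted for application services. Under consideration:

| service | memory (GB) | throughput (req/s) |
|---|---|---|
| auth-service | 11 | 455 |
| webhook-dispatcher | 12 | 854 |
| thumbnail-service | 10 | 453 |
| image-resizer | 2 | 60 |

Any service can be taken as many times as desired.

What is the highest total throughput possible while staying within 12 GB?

854

Ranking by ratio (throughput/GB): webhook-dispatcher 71.17, thumbnail-service 45.30, auth-service 41.36.
Best packing: webhook-dispatcher — 12 GB, 854 total.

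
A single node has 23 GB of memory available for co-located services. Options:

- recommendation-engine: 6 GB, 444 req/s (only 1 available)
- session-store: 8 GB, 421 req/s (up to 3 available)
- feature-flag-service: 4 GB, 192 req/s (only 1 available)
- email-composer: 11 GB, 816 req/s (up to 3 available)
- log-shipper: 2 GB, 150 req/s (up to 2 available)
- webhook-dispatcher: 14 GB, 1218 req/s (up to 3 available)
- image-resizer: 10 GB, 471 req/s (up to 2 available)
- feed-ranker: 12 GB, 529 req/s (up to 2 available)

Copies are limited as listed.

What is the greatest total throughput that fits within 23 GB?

1812

Filling by ratio: feature-flag-service + 2×log-shipper + webhook-dispatcher for 1710, with 1 GB left unused.
The 6 GB tied up in feature-flag-service and log-shipper is better spent on recommendation-engine — total rises to 1812 (22 GB).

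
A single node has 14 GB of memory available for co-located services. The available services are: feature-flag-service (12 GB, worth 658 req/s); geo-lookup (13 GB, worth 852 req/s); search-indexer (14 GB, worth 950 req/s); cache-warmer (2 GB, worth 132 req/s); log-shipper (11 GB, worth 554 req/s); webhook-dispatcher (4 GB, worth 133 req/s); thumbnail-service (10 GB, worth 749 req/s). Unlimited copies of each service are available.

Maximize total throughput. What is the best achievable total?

1013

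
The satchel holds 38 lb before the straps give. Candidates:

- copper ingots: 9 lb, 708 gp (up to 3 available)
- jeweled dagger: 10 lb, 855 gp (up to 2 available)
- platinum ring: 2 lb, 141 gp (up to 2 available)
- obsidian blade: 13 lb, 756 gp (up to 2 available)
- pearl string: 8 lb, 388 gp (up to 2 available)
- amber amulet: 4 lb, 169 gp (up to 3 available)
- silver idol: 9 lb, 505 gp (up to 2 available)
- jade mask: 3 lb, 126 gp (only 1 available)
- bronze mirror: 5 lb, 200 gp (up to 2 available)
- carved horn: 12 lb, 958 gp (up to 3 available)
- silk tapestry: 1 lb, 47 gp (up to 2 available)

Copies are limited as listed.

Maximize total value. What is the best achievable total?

Taking the top-ratio items first gives 2×jeweled dagger + 2×platinum ring + carved horn + 2×silk tapestry for 3044 (38 lb).
Replace 2×platinum ring and carved horn and 2×silk tapestry with 2×copper ingots: the trade gains 82 net, giving 3126 at 38 lb.

3126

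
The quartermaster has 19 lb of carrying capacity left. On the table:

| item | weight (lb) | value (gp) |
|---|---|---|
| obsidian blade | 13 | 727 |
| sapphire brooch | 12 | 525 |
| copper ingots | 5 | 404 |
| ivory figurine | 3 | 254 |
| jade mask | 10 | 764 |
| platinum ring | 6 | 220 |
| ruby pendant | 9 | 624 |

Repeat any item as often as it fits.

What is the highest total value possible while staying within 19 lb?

The ratio heuristic lands on 6×ivory figurine (1524) but leaves 1 lb idle.
Dropping 3×ivory figurine frees 9 lb; slotting in 2×copper ingots (10 lb) lifts the total to 1570 at 19 lb.

1570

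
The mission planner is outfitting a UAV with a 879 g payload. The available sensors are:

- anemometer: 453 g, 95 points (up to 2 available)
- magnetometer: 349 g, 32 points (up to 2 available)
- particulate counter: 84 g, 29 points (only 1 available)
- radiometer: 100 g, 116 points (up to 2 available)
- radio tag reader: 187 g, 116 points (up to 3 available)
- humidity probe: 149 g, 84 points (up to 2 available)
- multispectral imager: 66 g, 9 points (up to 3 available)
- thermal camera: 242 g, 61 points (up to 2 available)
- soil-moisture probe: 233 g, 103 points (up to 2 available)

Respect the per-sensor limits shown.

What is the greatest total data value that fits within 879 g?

The ratio heuristic lands on particulate counter + 2×radiometer + 3×radio tag reader (609) but leaves 34 g idle.
Dropping particulate counter and radio tag reader frees 271 g; slotting in 2×humidity probe (298 g) lifts the total to 632 at 872 g.
Every other selection either busts 879 g or exceeds an availability limit or fails to beat 632.

632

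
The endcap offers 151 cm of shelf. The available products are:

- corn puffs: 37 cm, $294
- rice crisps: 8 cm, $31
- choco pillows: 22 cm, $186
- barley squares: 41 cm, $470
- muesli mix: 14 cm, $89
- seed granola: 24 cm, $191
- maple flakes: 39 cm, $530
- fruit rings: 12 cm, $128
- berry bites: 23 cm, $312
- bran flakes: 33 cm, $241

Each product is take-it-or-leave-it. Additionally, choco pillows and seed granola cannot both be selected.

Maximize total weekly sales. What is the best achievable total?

1715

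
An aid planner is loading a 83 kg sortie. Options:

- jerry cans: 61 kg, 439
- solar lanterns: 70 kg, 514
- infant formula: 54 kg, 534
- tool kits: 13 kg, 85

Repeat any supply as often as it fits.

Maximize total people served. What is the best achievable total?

Best packing: infant formula + 2×tool kits — 80 kg, 704 total.
Every other selection either busts 83 kg or fails to beat 704.

704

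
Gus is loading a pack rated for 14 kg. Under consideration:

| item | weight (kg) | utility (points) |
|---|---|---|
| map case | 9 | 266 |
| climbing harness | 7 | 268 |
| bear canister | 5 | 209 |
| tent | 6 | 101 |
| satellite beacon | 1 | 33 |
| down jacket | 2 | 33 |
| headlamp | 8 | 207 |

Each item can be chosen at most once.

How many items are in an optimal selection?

3

Best achievable utility is 510.
climbing harness + bear canister + satellite beacon hits 510 at 13 kg.
All optima have 3 items.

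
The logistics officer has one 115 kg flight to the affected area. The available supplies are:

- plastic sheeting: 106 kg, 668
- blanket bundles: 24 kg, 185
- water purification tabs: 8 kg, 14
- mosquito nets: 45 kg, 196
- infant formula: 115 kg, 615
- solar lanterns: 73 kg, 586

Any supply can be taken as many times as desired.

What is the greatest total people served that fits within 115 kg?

799

Best packing: blanket bundles + 2×water purification tabs + solar lanterns — 113 kg, 799 total.
That's the maximum — no swap from here does better than 799.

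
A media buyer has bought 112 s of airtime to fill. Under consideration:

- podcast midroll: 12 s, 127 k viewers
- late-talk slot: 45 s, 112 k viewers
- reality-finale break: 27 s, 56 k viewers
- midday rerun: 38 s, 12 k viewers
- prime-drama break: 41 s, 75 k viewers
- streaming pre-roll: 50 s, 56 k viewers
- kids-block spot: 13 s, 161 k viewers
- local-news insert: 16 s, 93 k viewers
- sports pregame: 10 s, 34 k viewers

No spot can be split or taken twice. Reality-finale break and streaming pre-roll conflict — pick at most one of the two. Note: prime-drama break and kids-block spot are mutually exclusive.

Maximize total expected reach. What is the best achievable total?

527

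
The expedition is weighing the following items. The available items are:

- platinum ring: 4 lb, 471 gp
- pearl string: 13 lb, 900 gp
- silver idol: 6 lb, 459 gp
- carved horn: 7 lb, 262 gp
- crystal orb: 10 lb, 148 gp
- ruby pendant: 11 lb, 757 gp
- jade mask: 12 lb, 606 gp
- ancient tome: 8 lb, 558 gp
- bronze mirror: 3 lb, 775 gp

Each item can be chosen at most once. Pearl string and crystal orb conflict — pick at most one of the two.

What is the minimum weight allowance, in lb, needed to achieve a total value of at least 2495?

Minimise lb subject to total value ≥ 2495.
Taking platinum ring + pearl string + silver idol + bronze mirror gives 2605 (≥ 2495) for 26 lb.
Any bundle with less than 26 lb falls short of 2495.

26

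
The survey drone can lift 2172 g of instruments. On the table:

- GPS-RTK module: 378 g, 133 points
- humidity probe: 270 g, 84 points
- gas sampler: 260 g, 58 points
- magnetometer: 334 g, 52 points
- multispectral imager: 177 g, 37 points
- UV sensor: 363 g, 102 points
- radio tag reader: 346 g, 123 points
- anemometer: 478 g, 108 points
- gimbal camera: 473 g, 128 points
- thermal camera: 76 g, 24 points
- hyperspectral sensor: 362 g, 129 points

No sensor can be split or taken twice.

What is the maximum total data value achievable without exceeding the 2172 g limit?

679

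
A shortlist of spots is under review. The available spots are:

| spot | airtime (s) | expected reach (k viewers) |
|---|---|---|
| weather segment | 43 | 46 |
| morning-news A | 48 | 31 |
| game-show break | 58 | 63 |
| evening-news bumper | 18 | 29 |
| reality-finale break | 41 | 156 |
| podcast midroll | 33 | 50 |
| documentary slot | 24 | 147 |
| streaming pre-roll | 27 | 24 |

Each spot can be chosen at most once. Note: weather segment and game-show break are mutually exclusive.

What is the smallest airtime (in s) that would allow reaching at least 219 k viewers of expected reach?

Look for the lowest-airtime combination reaching 219.
reality-finale break + documentary slot: 303 expected reach at 65 s.
No combination under 65 s hits 219.

65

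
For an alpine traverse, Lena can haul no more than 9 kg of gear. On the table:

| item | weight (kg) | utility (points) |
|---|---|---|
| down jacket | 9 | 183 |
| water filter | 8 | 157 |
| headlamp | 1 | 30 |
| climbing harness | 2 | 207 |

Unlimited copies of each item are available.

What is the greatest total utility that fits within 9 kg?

858

By utility per kg: climbing harness 103.50, headlamp 30.00, down jacket 20.33, water filter 19.62 lead.
Best packing: headlamp + 4×climbing harness — 9 kg, 858 total.
Every other selection either busts 9 kg or fails to beat 858.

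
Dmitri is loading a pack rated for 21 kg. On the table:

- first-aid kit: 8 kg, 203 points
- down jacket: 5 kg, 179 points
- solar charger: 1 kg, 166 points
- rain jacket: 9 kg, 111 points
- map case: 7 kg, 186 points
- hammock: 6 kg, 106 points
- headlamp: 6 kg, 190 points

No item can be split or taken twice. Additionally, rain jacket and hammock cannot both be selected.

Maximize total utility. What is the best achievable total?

738

Taking the top-ratio items first gives down jacket + solar charger + map case + headlamp for 721 (19 kg).
Dropping map case frees 7 kg; slotting in first-aid kit (8 kg) lifts the total to 738 at 20 kg.
An exhaustive check of the 128 subsets confirms 738.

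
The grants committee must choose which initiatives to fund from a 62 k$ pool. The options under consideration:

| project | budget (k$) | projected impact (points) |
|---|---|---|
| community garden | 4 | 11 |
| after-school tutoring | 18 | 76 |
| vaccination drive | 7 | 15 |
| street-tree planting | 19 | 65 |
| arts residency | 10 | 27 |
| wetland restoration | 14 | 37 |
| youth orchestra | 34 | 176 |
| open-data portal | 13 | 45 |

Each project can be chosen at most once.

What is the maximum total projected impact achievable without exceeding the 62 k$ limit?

279

The ratio heuristic lands on community garden + after-school tutoring + youth orchestra (263) but leaves 6 k$ idle.
The 4 k$ tied up in community garden is better spent on arts residency — total rises to 279 (62 k$).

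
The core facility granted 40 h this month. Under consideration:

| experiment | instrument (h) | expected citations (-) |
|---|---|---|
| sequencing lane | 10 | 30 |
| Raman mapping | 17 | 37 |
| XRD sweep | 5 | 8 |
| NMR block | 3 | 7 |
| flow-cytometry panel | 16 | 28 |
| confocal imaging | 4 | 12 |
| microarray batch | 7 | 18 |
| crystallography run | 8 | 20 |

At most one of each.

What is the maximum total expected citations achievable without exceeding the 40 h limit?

Filling by ratio: sequencing lane + XRD sweep + NMR block + confocal imaging + microarray batch + crystallography run for 95, with 3 h left unused.
Replace XRD sweep and NMR block and microarray batch with Raman mapping: the trade gains 4 net, giving 99 at 39 h.
Runner-up sequencing lane + Raman mapping + confocal imaging + microarray batch tops out at 97.

99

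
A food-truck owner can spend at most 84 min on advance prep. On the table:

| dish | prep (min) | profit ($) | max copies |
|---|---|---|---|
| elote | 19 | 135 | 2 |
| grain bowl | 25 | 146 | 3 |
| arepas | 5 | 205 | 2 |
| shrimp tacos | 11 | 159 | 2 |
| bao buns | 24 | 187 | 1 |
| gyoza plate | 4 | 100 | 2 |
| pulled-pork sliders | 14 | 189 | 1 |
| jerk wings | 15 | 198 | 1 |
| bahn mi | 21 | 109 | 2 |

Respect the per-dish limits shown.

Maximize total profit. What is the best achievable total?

1350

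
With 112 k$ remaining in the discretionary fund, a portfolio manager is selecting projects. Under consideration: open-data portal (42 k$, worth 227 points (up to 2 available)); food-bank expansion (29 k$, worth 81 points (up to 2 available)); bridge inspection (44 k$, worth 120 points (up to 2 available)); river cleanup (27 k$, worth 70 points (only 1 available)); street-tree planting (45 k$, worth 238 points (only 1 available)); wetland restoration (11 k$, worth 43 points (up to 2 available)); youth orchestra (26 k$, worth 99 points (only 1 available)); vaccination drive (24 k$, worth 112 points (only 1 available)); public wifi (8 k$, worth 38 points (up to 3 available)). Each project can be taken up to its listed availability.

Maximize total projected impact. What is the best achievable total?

By projected impact per k$: open-data portal 5.40, street-tree planting 5.29, public wifi 4.75 lead.
Filling by ratio: 2×open-data portal + 3×public wifi for 568, with 4 k$ left unused.
The 42 k$ tied up in open-data portal is better spent on street-tree planting — total rises to 579 (111 k$).
That's the maximum — no swap from here does better than 579.

579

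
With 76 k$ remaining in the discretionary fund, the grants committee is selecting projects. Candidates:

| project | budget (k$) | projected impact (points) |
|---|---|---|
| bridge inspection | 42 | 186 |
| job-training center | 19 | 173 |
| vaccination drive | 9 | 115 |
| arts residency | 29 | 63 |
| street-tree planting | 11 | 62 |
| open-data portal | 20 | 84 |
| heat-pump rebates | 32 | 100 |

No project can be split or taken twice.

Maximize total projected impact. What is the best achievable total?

Density check — vaccination drive 12.78, job-training center 9.11, street-tree planting 5.64, bridge inspection 4.43 are the best per k$.
Filling by ratio: job-training center + vaccination drive + street-tree planting + open-data portal for 434, with 17 k$ left unused.
The 31 k$ tied up in street-tree planting and open-data portal is better spent on bridge inspection — total rises to 474 (70 k$).
Next best is job-training center + vaccination drive + street-tree planting + heat-pump rebates at 450 (71 k$) — short by 24.

474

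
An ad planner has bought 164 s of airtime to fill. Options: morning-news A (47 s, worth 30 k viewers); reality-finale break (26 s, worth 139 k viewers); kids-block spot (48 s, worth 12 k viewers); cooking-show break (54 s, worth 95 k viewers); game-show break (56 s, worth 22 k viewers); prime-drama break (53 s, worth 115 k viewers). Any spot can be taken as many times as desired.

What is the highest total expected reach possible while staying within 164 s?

6×reality-finale break uses 156 of the 164 s and totals 834.

834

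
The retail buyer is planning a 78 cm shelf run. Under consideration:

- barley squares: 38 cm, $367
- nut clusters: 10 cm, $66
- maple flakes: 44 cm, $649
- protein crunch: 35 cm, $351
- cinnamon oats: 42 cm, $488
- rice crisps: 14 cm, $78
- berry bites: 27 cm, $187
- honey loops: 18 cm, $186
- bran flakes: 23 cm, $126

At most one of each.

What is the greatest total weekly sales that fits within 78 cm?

913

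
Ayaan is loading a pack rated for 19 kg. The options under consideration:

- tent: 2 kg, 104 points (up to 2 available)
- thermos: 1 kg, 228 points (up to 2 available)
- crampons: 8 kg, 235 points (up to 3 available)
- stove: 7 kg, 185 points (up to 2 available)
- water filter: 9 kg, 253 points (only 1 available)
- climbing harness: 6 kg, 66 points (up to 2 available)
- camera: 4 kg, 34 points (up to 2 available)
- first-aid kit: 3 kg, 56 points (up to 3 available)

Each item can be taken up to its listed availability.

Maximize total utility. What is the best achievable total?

Density check — thermos 228.00, tent 52.00, crampons 29.38 are the best per kg.
Greedy by ratio would take 2×tent + 2×thermos + crampons + first-aid kit: 17 kg used, total 955.
Dropping tent and first-aid kit frees 5 kg; slotting in stove (7 kg) lifts the total to 980 at 19 kg.

980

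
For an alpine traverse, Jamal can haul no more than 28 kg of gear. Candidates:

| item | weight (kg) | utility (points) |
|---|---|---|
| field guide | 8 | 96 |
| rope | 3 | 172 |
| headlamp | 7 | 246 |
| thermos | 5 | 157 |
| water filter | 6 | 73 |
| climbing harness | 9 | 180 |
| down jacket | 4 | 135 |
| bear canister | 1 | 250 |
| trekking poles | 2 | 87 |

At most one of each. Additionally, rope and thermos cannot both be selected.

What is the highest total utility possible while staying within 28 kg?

1070

Best packing: rope + headlamp + climbing harness + down jacket + bear canister + trekking poles — 26 kg, 1070 total.
That's the maximum — no feasible swap from here does better than 1070.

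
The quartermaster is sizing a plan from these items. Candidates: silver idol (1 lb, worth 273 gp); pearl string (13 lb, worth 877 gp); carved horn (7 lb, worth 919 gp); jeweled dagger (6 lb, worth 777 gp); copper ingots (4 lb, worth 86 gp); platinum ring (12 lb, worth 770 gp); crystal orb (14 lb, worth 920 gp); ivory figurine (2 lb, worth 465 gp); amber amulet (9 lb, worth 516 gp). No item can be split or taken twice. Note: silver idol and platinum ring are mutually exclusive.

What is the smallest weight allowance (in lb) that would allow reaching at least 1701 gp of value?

14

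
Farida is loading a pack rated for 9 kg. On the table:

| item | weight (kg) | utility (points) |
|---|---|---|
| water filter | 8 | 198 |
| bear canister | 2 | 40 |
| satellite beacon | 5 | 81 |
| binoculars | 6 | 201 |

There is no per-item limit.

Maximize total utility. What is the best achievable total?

241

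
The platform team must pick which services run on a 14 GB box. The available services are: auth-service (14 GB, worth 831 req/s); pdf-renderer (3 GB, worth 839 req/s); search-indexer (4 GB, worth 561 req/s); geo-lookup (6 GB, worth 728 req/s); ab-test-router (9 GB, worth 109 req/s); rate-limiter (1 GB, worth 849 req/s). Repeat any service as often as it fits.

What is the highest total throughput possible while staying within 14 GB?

11886

14×rate-limiter uses 14 of the 14 GB and totals 11886.
Every other selection either busts 14 GB or fails to beat 11886.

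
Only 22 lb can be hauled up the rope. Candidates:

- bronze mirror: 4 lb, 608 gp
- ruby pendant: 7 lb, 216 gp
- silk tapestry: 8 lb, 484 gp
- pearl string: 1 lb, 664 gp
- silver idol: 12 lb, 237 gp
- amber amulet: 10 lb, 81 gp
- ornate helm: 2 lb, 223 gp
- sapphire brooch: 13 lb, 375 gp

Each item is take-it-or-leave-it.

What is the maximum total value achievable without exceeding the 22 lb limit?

2195

The ratio ordering already packs tightly: bronze mirror + ruby pendant + silk tapestry + pearl string + ornate helm, 22 lb, 2195.
Nothing else within 22 lb beats 2195.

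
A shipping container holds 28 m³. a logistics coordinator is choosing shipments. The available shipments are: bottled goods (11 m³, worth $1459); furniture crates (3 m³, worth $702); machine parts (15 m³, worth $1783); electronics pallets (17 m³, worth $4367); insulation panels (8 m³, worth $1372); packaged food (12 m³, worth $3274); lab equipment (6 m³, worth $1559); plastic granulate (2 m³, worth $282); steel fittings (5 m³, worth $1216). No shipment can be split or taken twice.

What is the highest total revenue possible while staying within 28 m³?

Ranking by ratio (revenue/m³): packaged food 272.83, lab equipment 259.83, electronics pallets 256.88, steel fittings 243.20.
A density-first pass picks furniture crates + packaged food + lab equipment + plastic granulate + steel fittings — 7033 at 28 m³.
Dropping furniture crates and packaged food and plastic granulate frees 17 m³; slotting in electronics pallets (17 m³) lifts the total to 7142 at 28 m³.

7142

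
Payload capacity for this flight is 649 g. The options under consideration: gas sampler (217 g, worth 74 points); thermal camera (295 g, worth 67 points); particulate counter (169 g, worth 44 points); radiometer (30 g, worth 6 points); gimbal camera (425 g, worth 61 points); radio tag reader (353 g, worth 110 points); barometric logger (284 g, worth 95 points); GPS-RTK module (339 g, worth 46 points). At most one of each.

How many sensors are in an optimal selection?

Best achievable data value is 205.
radio tag reader + barometric logger hits 205 at 637 g.
Any selection reaching 205 contains exactly 2 sensors.

2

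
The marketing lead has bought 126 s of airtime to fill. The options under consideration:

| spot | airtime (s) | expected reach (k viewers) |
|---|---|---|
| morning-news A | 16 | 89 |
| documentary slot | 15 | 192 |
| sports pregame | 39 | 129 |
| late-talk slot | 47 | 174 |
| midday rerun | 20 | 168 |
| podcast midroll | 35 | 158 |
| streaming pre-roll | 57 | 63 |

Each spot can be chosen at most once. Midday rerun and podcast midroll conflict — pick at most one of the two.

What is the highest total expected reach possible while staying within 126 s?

663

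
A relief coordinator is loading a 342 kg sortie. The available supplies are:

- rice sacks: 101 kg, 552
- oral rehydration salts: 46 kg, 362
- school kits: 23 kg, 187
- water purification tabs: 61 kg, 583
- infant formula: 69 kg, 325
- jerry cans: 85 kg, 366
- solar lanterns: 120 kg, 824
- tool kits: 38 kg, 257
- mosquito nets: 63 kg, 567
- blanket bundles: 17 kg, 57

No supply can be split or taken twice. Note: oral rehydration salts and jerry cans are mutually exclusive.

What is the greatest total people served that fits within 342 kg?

2593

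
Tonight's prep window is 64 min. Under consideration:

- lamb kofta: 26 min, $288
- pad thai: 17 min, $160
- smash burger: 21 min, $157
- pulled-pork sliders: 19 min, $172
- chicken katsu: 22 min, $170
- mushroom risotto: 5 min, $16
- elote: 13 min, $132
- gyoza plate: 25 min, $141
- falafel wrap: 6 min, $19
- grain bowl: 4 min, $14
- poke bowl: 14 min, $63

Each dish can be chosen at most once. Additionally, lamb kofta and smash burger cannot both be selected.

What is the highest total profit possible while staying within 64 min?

Greedy by ratio would take lamb kofta + pad thai + elote + grain bowl: 60 min used, total 594.
Dropping elote and grain bowl frees 17 min; slotting in pulled-pork sliders (19 min) lifts the total to 620 at 62 min.

620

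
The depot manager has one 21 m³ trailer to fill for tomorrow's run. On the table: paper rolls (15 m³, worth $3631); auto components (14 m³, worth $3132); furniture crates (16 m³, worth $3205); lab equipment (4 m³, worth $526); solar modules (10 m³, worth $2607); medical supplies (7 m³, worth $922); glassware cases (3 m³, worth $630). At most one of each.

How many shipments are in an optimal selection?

3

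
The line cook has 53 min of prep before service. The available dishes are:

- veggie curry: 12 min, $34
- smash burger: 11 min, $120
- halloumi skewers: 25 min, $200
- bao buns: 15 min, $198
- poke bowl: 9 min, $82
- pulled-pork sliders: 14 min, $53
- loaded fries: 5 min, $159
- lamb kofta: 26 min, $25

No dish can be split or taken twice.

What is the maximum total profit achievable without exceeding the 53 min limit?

593

Density check — loaded fries 31.80, bao buns 13.20, smash burger 10.91, poke bowl 9.11 are the best per min.
Veggie curry + smash burger + bao buns + poke bowl + loaded fries uses 52 of the 53 min and totals 593.
The spare 1 min is too small for any remaining dish, and no exchange beats 593.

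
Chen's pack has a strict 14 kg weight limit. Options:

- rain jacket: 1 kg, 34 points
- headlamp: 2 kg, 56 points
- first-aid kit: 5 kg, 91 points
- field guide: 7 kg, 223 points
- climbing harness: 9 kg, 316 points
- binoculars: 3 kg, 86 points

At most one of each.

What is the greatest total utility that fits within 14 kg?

458

Ranking by ratio (utility/kg): climbing harness 35.11, rain jacket 34.00, field guide 31.86, binoculars 28.67.
Filling by ratio: rain jacket + climbing harness + binoculars for 436, with 1 kg left unused.
Replace rain jacket with headlamp: the trade gains 22 net, giving 458 at 14 kg.
No other feasible combination exceeds 458.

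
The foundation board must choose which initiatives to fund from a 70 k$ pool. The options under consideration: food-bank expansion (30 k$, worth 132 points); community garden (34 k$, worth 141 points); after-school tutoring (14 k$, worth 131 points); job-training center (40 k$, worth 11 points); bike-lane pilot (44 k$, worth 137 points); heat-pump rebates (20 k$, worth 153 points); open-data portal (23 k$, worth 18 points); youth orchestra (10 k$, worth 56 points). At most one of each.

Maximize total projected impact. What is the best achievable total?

Taking the top-ratio projects first gives after-school tutoring + heat-pump rebates + open-data portal + youth orchestra for 358 (67 k$).
Replace open-data portal and youth orchestra with community garden: the trade gains 67 net, giving 425 at 68 k$.
The closest alternative, food-bank expansion + after-school tutoring + heat-pump rebates, reaches only 416.

425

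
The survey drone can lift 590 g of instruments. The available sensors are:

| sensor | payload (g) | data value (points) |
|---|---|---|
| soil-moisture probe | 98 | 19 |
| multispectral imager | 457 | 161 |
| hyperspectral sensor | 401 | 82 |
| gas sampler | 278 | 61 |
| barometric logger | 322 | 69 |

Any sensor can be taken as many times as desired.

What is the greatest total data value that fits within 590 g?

180

Taking soil-moisture probe + multispectral imager: 555 g used, 180 in data value.
Every other selection either busts 590 g or fails to beat 180.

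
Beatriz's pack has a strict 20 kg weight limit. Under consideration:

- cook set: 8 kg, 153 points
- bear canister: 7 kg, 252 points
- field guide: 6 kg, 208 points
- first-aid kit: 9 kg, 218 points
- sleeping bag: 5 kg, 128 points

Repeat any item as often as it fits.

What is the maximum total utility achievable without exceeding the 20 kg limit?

712

Ranking by ratio (utility/kg): bear canister 36.00, field guide 34.67, sleeping bag 25.60.
Best packing: 2×bear canister + field guide — 20 kg, 712 total.
Every other selection either busts 20 kg or fails to beat 712.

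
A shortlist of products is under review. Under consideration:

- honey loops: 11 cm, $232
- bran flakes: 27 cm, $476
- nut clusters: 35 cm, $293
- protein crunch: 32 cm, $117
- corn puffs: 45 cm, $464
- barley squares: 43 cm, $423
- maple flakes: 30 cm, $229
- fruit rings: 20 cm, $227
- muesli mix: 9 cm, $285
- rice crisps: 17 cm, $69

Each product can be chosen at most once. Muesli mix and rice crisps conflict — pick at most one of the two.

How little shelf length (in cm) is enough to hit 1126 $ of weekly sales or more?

67

Minimise cm subject to total weekly sales ≥ 1126.
honey loops + bran flakes + fruit rings + muesli mix: 1220 weekly sales at 67 cm.
No combination under 67 cm hits 1126.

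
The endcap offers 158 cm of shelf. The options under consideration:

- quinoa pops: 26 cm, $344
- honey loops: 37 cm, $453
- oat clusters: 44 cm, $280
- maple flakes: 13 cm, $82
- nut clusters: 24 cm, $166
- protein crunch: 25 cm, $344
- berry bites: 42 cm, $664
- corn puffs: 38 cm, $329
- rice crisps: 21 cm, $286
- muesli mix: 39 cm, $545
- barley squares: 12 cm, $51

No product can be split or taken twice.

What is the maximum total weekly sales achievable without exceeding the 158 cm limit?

The ratio ordering already packs tightly: quinoa pops + protein crunch + berry bites + rice crisps + muesli mix, 153 cm, 2183.
No other feasible combination exceeds 2183.

2183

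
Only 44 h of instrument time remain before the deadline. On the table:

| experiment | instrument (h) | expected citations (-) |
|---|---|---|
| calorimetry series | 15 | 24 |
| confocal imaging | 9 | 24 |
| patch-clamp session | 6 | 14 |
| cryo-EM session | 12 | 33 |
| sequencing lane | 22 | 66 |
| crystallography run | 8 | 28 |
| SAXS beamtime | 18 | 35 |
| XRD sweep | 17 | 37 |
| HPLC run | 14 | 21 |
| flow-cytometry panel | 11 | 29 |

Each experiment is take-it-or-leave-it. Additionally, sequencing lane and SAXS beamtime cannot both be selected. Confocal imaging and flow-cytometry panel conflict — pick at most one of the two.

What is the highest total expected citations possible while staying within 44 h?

127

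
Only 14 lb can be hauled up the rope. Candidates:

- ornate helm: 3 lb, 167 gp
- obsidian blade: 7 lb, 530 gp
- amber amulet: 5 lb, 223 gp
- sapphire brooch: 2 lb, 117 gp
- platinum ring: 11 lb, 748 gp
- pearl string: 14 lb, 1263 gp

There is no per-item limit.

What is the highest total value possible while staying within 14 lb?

Density check — pearl string 90.21, obsidian blade 75.71, platinum ring 68.00 are the best per lb.
Taking pearl string: 14 lb used, 1263 in value.
That's the maximum — no swap from here does better than 1263.

1263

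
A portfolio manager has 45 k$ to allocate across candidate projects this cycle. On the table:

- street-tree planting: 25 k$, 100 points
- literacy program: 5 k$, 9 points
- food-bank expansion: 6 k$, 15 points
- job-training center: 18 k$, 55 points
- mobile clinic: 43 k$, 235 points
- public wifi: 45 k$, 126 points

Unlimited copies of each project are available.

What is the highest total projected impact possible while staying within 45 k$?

235

Taking mobile clinic: 43 k$ used, 235 in projected impact.
Every other selection either busts 45 k$ or fails to beat 235.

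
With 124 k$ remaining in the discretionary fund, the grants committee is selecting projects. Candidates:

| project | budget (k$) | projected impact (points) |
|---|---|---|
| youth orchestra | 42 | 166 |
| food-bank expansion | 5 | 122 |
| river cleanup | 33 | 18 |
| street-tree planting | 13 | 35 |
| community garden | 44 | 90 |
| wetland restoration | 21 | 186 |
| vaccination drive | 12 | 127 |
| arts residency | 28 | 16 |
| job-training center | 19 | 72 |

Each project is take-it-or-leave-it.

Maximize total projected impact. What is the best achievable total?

708

Ranking by ratio (projected impact/k$): food-bank expansion 24.40, vaccination drive 10.58, wetland restoration 8.86, youth orchestra 3.95.
Taking youth orchestra + food-bank expansion + street-tree planting + wetland restoration + vaccination drive + job-training center: 112 k$ used, 708 in projected impact.
Every other selection either busts 124 k$ or fails to beat 708.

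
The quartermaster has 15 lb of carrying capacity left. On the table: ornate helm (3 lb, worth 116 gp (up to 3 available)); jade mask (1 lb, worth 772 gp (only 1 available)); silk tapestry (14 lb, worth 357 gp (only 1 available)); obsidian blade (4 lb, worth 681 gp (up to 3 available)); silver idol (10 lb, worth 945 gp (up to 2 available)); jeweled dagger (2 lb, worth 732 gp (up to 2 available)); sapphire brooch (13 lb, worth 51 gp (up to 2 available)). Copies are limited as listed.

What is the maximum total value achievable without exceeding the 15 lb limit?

Jade mask + 2×obsidian blade + 2×jeweled dagger uses 13 of the 15 lb and totals 3598.
That's the maximum — no swap from here does better than 3598.

3598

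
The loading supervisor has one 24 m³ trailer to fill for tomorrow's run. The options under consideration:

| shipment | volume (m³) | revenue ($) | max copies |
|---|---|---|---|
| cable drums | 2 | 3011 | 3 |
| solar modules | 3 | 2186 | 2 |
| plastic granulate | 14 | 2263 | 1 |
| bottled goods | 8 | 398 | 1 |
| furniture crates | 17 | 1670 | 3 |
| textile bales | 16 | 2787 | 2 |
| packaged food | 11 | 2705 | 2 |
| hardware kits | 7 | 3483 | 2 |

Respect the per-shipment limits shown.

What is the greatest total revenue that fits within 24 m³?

Greedy by ratio would take 3×cable drums + 2×solar modules + hardware kits: 19 m³ used, total 16888.
Replace solar modules with hardware kits: the trade gains 1297 net, giving 18185 at 23 m³.
The spare 1 m³ is too small for any remaining shipment, and no exchange beats 18185.

18185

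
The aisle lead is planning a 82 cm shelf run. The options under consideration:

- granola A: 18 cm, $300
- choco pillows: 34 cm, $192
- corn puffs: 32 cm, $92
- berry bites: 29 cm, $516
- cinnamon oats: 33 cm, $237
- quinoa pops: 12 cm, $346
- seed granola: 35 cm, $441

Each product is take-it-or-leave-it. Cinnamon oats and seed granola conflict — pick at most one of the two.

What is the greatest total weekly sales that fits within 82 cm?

Density check — quinoa pops 28.83, berry bites 17.79, granola A 16.67, seed granola 12.60 are the best per cm.
Filling by ratio: granola A + berry bites + quinoa pops for 1162, with 23 cm left unused.
Replace granola A with seed granola: the trade gains 141 net, giving 1303 at 76 cm.
The closest alternative, granola A + berry bites + seed granola, reaches only 1257.

1303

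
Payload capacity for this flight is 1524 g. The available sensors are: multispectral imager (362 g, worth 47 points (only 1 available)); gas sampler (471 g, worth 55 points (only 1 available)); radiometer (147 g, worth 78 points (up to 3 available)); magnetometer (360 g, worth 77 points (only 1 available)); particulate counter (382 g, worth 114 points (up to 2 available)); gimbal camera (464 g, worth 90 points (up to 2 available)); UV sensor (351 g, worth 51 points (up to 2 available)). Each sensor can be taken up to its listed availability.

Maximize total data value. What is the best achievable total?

Taking the top-ratio sensors first gives 3×radiometer + 2×particulate counter for 462 (1205 g).
Replace radiometer with gimbal camera: the trade gains 12 net, giving 474 at 1522 g.
Nothing else within 1524 g beats 474.

474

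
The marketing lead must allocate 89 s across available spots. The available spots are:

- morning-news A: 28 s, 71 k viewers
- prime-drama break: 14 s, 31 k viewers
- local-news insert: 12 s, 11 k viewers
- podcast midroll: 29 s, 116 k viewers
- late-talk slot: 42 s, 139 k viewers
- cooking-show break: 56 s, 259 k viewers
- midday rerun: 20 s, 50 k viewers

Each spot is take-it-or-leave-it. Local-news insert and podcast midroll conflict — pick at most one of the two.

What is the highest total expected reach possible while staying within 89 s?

375

Podcast midroll + cooking-show break uses 85 of the 89 s and totals 375.
Runner-up morning-news A + cooking-show break tops out at 330.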